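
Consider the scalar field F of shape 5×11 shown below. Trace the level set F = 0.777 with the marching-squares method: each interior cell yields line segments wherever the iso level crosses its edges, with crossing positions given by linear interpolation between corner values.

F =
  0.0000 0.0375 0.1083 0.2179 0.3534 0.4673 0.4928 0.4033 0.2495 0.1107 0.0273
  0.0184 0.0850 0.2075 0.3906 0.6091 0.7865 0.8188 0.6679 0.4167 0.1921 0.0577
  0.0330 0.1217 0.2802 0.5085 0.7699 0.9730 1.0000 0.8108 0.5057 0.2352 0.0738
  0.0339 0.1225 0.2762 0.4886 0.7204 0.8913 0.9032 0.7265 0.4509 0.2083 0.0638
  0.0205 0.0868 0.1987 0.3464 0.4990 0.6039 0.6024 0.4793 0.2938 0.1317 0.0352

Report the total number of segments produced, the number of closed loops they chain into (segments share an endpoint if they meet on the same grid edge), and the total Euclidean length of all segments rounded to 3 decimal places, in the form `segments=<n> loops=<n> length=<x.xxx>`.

cell (0,4): code 0100 → (0.970,5.000)–(1.000,4.946)
cell (0,5): code 1100 → (0.872,6.000)–(0.970,5.000)
cell (0,6): code 1000 → (1.000,6.277)–(0.872,6.000)
cell (1,4): code 0110 → (1.000,4.946)–(2.000,4.035)
cell (1,6): code 1101 → (1.763,7.000)–(1.000,6.277)
cell (1,7): code 1000 → (2.000,7.111)–(1.763,7.000)
cell (2,4): code 0110 → (2.000,4.035)–(3.000,4.331)
cell (2,6): code 1011 → (3.000,6.714)–(2.401,7.000)
cell (2,7): code 0001 → (2.401,7.000)–(2.000,7.111)
cell (3,4): code 0010 → (3.000,4.331)–(3.398,5.000)
cell (3,5): code 0011 → (3.398,5.000)–(3.420,6.000)
cell (3,6): code 0001 → (3.420,6.000)–(3.000,6.714)
total: 12 segments, chained into 1 closed loop(s), length Σ = 8.766425

segments=12 loops=1 length=8.766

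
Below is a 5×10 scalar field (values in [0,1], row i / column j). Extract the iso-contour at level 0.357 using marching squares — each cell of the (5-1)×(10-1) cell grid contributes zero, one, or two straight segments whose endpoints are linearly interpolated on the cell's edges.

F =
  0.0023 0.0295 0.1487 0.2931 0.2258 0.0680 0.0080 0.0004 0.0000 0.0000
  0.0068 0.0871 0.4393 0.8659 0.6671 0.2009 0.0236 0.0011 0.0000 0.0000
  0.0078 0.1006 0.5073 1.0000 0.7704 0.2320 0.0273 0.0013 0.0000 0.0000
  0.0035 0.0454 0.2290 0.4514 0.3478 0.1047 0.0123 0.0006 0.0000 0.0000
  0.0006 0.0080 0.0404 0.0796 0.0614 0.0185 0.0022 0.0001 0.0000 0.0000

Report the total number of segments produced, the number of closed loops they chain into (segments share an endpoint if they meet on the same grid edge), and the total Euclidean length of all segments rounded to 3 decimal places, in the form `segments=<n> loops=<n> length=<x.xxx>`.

segments=12 loops=1 length=9.702

cell (0,1): code 0100 → (0.717,2.000)–(1.000,1.766)
cell (0,2): code 1100 → (0.112,3.000)–(0.717,2.000)
cell (0,3): code 1100 → (0.297,4.000)–(0.112,3.000)
cell (0,4): code 1000 → (1.000,4.665)–(0.297,4.000)
cell (1,1): code 0110 → (1.000,1.766)–(2.000,1.630)
cell (1,4): code 1001 → (2.000,4.768)–(1.000,4.665)
cell (2,1): code 0010 → (2.000,1.630)–(2.540,2.000)
cell (2,2): code 0111 → (2.540,2.000)–(3.000,2.576)
cell (2,3): code 1011 → (3.000,3.911)–(2.978,4.000)
cell (2,4): code 0001 → (2.978,4.000)–(2.000,4.768)
cell (3,2): code 0010 → (3.000,2.576)–(3.254,3.000)
cell (3,3): code 0001 → (3.254,3.000)–(3.000,3.911)
total: 12 segments, chained into 1 closed loop(s), length Σ = 9.701868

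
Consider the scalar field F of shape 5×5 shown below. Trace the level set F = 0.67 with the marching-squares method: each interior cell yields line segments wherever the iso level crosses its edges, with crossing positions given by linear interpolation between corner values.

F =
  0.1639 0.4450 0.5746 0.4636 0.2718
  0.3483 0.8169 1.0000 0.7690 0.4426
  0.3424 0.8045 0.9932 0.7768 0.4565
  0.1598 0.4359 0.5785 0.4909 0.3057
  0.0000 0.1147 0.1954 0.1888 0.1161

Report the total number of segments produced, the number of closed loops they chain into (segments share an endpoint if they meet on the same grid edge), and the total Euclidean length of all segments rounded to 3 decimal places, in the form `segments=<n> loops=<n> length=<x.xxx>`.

cell (0,0): code 0100 → (0.605,1.000)–(1.000,0.687)
cell (0,1): code 1100 → (0.224,2.000)–(0.605,1.000)
cell (0,2): code 1100 → (0.676,3.000)–(0.224,2.000)
cell (0,3): code 1000 → (1.000,3.303)–(0.676,3.000)
cell (1,0): code 0110 → (1.000,0.687)–(2.000,0.709)
cell (1,3): code 1001 → (2.000,3.333)–(1.000,3.303)
cell (2,0): code 0010 → (2.000,0.709)–(2.365,1.000)
cell (2,1): code 0011 → (2.365,1.000)–(2.779,2.000)
cell (2,2): code 0011 → (2.779,2.000)–(2.374,3.000)
cell (2,3): code 0001 → (2.374,3.000)–(2.000,3.333)
total: 10 segments, chained into 1 closed loop(s), length Σ = 8.245358

segments=10 loops=1 length=8.245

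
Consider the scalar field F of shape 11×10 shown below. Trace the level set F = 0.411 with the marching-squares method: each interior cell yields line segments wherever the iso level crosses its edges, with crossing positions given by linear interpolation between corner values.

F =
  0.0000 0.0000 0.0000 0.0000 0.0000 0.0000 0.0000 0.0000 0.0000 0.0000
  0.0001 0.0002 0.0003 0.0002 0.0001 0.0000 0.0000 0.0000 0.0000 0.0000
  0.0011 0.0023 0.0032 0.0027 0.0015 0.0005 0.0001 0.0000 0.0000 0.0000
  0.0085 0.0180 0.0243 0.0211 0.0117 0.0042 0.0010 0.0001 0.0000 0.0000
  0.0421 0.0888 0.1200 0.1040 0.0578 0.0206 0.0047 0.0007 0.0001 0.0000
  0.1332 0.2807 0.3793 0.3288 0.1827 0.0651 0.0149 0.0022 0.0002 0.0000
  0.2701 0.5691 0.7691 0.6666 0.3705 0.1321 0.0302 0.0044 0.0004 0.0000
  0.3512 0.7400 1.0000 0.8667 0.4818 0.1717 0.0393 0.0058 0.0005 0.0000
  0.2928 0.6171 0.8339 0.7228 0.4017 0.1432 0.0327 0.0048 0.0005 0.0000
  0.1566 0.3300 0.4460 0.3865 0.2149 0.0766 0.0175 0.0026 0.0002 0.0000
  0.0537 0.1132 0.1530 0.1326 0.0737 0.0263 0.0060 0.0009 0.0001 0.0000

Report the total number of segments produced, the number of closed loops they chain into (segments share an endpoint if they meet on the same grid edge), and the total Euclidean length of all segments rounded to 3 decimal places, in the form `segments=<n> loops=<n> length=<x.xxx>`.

cell (5,0): code 0100 → (5.452,1.000)–(6.000,0.471)
cell (5,1): code 1100 → (5.081,2.000)–(5.452,1.000)
cell (5,2): code 1100 → (5.243,3.000)–(5.081,2.000)
cell (5,3): code 1000 → (6.000,3.863)–(5.243,3.000)
cell (6,0): code 0110 → (6.000,0.471)–(7.000,0.154)
cell (6,3): code 1101 → (6.364,4.000)–(6.000,3.863)
cell (6,4): code 1000 → (7.000,4.228)–(6.364,4.000)
cell (7,0): code 0110 → (7.000,0.154)–(8.000,0.364)
cell (7,3): code 1011 → (8.000,3.971)–(7.884,4.000)
cell (7,4): code 0001 → (7.884,4.000)–(7.000,4.228)
cell (8,0): code 0010 → (8.000,0.364)–(8.718,1.000)
cell (8,1): code 0111 → (8.718,1.000)–(9.000,1.698)
cell (8,2): code 1011 → (9.000,2.588)–(8.927,3.000)
cell (8,3): code 0001 → (8.927,3.000)–(8.000,3.971)
cell (9,1): code 0010 → (9.000,1.698)–(9.119,2.000)
cell (9,2): code 0001 → (9.119,2.000)–(9.000,2.588)
total: 16 segments, chained into 1 closed loop(s), length Σ = 12.554667

segments=16 loops=1 length=12.555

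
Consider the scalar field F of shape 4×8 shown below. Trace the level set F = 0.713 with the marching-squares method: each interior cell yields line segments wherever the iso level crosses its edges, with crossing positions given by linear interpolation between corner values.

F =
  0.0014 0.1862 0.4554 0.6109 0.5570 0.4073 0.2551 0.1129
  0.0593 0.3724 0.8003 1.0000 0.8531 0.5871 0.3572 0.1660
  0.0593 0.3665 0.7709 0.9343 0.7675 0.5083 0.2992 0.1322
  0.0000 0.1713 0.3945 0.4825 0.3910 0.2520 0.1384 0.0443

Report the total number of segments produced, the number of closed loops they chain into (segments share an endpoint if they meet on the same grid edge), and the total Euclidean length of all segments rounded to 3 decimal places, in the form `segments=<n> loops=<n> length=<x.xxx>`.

segments=10 loops=1 length=7.808

cell (0,1): code 0100 → (0.747,2.000)–(1.000,1.796)
cell (0,2): code 1100 → (0.262,3.000)–(0.747,2.000)
cell (0,3): code 1100 → (0.527,4.000)–(0.262,3.000)
cell (0,4): code 1000 → (1.000,4.527)–(0.527,4.000)
cell (1,1): code 0110 → (1.000,1.796)–(2.000,1.857)
cell (1,4): code 1001 → (2.000,4.210)–(1.000,4.527)
cell (2,1): code 0010 → (2.000,1.857)–(2.154,2.000)
cell (2,2): code 0011 → (2.154,2.000)–(2.490,3.000)
cell (2,3): code 0011 → (2.490,3.000)–(2.145,4.000)
cell (2,4): code 0001 → (2.145,4.000)–(2.000,4.210)
total: 10 segments, chained into 1 closed loop(s), length Σ = 7.807604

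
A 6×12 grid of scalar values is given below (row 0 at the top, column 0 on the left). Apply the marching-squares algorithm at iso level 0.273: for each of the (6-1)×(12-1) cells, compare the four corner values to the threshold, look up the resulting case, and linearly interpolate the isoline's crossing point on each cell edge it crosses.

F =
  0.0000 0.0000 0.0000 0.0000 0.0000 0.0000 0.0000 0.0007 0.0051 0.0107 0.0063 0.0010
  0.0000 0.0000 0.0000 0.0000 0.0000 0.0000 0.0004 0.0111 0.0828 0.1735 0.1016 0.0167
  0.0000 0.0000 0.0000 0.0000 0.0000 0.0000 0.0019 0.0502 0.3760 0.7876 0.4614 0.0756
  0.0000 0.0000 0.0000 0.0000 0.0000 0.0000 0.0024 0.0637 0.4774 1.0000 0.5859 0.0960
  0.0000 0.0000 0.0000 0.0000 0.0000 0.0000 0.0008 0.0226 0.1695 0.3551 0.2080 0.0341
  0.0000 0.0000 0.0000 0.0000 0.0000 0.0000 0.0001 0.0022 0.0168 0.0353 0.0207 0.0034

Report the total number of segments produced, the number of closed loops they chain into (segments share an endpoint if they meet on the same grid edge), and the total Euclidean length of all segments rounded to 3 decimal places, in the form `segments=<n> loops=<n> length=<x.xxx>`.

cell (1,7): code 0100 → (1.649,8.000)–(2.000,7.684)
cell (1,8): code 1100 → (1.162,9.000)–(1.649,8.000)
cell (1,9): code 1100 → (1.476,10.000)–(1.162,9.000)
cell (1,10): code 1000 → (2.000,10.488)–(1.476,10.000)
cell (2,7): code 0110 → (2.000,7.684)–(3.000,7.506)
cell (2,10): code 1001 → (3.000,10.639)–(2.000,10.488)
cell (3,7): code 0010 → (3.000,7.506)–(3.664,8.000)
cell (3,8): code 0111 → (3.664,8.000)–(4.000,8.558)
cell (3,9): code 1011 → (4.000,9.558)–(3.828,10.000)
cell (3,10): code 0001 → (3.828,10.000)–(3.000,10.639)
cell (4,8): code 0010 → (4.000,8.558)–(4.257,9.000)
cell (4,9): code 0001 → (4.257,9.000)–(4.000,9.558)
total: 12 segments, chained into 1 closed loop(s), length Σ = 9.500273

segments=12 loops=1 length=9.500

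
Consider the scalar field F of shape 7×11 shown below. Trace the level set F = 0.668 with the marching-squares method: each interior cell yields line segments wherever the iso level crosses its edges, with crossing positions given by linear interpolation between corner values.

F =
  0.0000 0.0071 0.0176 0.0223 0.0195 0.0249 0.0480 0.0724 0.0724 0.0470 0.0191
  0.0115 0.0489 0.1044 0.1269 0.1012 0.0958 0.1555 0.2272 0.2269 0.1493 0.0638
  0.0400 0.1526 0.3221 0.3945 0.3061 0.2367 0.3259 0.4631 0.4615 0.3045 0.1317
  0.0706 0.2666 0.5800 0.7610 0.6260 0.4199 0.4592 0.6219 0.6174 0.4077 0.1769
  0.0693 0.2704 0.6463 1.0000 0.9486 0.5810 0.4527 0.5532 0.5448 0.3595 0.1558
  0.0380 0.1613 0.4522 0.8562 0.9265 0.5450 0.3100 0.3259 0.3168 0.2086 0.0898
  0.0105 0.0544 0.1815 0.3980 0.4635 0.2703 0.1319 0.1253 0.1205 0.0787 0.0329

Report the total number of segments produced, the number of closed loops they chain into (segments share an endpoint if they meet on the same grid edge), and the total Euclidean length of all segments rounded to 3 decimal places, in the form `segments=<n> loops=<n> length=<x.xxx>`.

segments=10 loops=1 length=8.508

cell (2,2): code 0100 → (2.746,3.000)–(3.000,2.486)
cell (2,3): code 1000 → (3.000,3.689)–(2.746,3.000)
cell (3,2): code 0110 → (3.000,2.486)–(4.000,2.061)
cell (3,3): code 1101 → (3.130,4.000)–(3.000,3.689)
cell (3,4): code 1000 → (4.000,4.763)–(3.130,4.000)
cell (4,2): code 0110 → (4.000,2.061)–(5.000,2.534)
cell (4,4): code 1001 → (5.000,4.678)–(4.000,4.763)
cell (5,2): code 0010 → (5.000,2.534)–(5.411,3.000)
cell (5,3): code 0011 → (5.411,3.000)–(5.558,4.000)
cell (5,4): code 0001 → (5.558,4.000)–(5.000,4.678)
total: 10 segments, chained into 1 closed loop(s), length Σ = 8.507878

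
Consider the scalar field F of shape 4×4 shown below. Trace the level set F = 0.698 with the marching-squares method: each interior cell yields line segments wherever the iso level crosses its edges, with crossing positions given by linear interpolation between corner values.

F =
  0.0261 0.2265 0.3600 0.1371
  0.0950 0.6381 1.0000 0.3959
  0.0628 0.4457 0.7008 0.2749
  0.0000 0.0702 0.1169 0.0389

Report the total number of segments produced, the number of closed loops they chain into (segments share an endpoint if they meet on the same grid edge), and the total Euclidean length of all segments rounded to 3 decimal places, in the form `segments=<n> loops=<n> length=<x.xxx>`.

segments=6 loops=1 length=4.077

cell (0,1): code 0100 → (0.528,2.000)–(1.000,1.166)
cell (0,2): code 1000 → (1.000,2.500)–(0.528,2.000)
cell (1,1): code 0110 → (1.000,1.166)–(2.000,1.989)
cell (1,2): code 1001 → (2.000,2.007)–(1.000,2.500)
cell (2,1): code 0010 → (2.000,1.989)–(2.005,2.000)
cell (2,2): code 0001 → (2.005,2.000)–(2.000,2.007)
total: 6 segments, chained into 1 closed loop(s), length Σ = 4.076736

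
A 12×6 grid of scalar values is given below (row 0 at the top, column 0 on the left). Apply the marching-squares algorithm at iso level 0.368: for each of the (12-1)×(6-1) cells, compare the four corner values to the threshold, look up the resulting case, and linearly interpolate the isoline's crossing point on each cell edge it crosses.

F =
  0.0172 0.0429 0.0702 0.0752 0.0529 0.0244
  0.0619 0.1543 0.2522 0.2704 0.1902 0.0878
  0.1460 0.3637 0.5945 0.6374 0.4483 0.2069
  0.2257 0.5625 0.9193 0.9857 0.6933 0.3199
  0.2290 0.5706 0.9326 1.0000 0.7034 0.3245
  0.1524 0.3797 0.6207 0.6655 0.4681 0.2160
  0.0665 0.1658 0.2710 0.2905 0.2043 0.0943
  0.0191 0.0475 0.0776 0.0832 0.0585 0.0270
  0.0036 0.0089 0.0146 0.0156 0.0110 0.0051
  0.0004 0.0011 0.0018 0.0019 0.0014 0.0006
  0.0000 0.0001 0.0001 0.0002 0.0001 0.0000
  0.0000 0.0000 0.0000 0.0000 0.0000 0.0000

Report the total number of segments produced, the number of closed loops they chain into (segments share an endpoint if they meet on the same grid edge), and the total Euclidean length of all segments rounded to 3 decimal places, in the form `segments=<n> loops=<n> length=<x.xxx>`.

cell (1,1): code 0100 → (1.338,2.000)–(2.000,1.019)
cell (1,2): code 1100 → (1.266,3.000)–(1.338,2.000)
cell (1,3): code 1100 → (1.689,4.000)–(1.266,3.000)
cell (1,4): code 1000 → (2.000,4.333)–(1.689,4.000)
cell (2,0): code 0100 → (2.022,1.000)–(3.000,0.423)
cell (2,1): code 1110 → (2.000,1.019)–(2.022,1.000)
cell (2,4): code 1001 → (3.000,4.871)–(2.000,4.333)
cell (3,0): code 0110 → (3.000,0.423)–(4.000,0.407)
cell (3,4): code 1001 → (4.000,4.885)–(3.000,4.871)
cell (4,0): code 0110 → (4.000,0.407)–(5.000,0.949)
cell (4,4): code 1001 → (5.000,4.397)–(4.000,4.885)
cell (5,0): code 0010 → (5.000,0.949)–(5.055,1.000)
cell (5,1): code 0011 → (5.055,1.000)–(5.723,2.000)
cell (5,2): code 0011 → (5.723,2.000)–(5.793,3.000)
cell (5,3): code 0011 → (5.793,3.000)–(5.379,4.000)
cell (5,4): code 0001 → (5.379,4.000)–(5.000,4.397)
total: 16 segments, chained into 1 closed loop(s), length Σ = 14.189775

segments=16 loops=1 length=14.190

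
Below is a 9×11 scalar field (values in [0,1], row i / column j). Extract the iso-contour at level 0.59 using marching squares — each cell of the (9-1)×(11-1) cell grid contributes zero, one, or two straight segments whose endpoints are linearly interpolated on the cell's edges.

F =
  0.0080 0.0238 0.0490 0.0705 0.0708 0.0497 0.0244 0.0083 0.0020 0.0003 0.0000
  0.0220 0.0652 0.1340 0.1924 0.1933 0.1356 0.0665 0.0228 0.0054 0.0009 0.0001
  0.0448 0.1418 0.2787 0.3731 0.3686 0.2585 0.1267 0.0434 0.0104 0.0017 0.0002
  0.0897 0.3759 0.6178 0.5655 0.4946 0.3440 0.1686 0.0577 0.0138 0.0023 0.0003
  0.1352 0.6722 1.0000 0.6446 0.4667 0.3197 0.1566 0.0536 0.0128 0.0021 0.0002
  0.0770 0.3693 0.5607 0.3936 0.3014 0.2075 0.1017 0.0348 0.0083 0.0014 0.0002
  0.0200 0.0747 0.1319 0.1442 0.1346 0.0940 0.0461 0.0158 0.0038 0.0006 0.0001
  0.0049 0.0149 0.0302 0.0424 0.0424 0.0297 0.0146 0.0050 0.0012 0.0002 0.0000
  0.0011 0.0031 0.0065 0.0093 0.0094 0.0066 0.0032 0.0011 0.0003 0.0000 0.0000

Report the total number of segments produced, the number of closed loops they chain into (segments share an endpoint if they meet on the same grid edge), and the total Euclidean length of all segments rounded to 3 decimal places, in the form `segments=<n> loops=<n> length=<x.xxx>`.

cell (2,1): code 0100 → (2.918,2.000)–(3.000,1.885)
cell (2,2): code 1000 → (3.000,2.532)–(2.918,2.000)
cell (3,0): code 0100 → (3.723,1.000)–(4.000,0.847)
cell (3,1): code 1110 → (3.000,1.885)–(3.723,1.000)
cell (3,2): code 1101 → (3.310,3.000)–(3.000,2.532)
cell (3,3): code 1000 → (4.000,3.307)–(3.310,3.000)
cell (4,0): code 0010 → (4.000,0.847)–(4.271,1.000)
cell (4,1): code 0011 → (4.271,1.000)–(4.933,2.000)
cell (4,2): code 0011 → (4.933,2.000)–(4.218,3.000)
cell (4,3): code 0001 → (4.218,3.000)–(4.000,3.307)
total: 10 segments, chained into 1 closed loop(s), length Σ = 6.572191

segments=10 loops=1 length=6.572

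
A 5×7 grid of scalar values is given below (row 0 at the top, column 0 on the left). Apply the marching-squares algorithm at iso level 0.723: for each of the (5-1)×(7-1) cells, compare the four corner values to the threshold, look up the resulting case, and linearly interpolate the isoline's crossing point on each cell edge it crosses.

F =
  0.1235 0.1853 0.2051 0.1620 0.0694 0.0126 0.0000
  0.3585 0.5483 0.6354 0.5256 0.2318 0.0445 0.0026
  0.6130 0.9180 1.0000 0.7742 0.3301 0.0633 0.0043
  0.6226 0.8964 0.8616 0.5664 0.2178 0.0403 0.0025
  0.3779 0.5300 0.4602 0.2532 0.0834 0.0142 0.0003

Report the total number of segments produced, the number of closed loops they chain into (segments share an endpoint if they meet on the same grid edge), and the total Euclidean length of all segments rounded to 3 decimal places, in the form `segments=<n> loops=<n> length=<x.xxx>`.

cell (1,0): code 0100 → (1.473,1.000)–(2.000,0.361)
cell (1,1): code 1100 → (1.240,2.000)–(1.473,1.000)
cell (1,2): code 1100 → (1.794,3.000)–(1.240,2.000)
cell (1,3): code 1000 → (2.000,3.115)–(1.794,3.000)
cell (2,0): code 0110 → (2.000,0.361)–(3.000,0.367)
cell (2,2): code 1011 → (3.000,2.470)–(2.246,3.000)
cell (2,3): code 0001 → (2.246,3.000)–(2.000,3.115)
cell (3,0): code 0010 → (3.000,0.367)–(3.473,1.000)
cell (3,1): code 0011 → (3.473,1.000)–(3.345,2.000)
cell (3,2): code 0001 → (3.345,2.000)–(3.000,2.470)
total: 10 segments, chained into 1 closed loop(s), length Σ = 7.809796

segments=10 loops=1 length=7.810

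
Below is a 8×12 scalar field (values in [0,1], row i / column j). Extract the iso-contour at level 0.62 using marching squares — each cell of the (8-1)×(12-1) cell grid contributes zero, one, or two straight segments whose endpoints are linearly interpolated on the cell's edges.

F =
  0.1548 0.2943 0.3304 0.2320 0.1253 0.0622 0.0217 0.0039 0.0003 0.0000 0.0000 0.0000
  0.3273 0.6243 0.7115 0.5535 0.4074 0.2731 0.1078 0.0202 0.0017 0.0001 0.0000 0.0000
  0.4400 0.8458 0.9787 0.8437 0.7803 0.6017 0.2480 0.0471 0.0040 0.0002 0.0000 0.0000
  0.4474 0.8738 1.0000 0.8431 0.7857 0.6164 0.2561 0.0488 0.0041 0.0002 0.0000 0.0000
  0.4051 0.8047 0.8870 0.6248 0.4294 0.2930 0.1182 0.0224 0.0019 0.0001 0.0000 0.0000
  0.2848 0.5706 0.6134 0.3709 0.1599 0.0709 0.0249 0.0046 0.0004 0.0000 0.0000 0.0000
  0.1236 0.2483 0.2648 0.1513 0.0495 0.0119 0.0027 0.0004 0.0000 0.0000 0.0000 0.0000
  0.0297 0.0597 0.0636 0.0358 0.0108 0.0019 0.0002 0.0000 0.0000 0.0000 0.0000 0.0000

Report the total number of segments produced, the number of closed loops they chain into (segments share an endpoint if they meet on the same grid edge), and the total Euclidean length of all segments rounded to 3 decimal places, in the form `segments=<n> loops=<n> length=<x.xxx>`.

segments=16 loops=1 length=13.896

cell (0,0): code 0100 → (0.987,1.000)–(1.000,0.986)
cell (0,1): code 1100 → (0.760,2.000)–(0.987,1.000)
cell (0,2): code 1000 → (1.000,2.579)–(0.760,2.000)
cell (1,0): code 0110 → (1.000,0.986)–(2.000,0.444)
cell (1,2): code 1101 → (1.229,3.000)–(1.000,2.579)
cell (1,3): code 1100 → (1.570,4.000)–(1.229,3.000)
cell (1,4): code 1000 → (2.000,4.898)–(1.570,4.000)
cell (2,0): code 0110 → (2.000,0.444)–(3.000,0.405)
cell (2,4): code 1001 → (3.000,4.979)–(2.000,4.898)
cell (3,0): code 0110 → (3.000,0.405)–(4.000,0.538)
cell (3,3): code 1011 → (4.000,3.025)–(3.465,4.000)
cell (3,4): code 0001 → (3.465,4.000)–(3.000,4.979)
cell (4,0): code 0010 → (4.000,0.538)–(4.789,1.000)
cell (4,1): code 0011 → (4.789,1.000)–(4.976,2.000)
cell (4,2): code 0011 → (4.976,2.000)–(4.019,3.000)
cell (4,3): code 0001 → (4.019,3.000)–(4.000,3.025)
total: 16 segments, chained into 1 closed loop(s), length Σ = 13.895971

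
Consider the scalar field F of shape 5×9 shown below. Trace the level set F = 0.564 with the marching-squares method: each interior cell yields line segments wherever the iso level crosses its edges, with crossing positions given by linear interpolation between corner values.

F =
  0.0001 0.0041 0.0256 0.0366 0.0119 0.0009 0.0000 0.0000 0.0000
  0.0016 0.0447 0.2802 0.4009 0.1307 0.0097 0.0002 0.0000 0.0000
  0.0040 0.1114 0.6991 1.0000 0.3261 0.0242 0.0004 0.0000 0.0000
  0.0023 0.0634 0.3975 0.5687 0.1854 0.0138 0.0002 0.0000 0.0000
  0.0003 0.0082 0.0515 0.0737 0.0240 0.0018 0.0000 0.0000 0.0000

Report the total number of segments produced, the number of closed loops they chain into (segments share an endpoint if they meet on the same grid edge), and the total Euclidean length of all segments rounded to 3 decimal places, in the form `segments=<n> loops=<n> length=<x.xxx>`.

cell (1,1): code 0100 → (1.677,2.000)–(2.000,1.770)
cell (1,2): code 1100 → (1.272,3.000)–(1.677,2.000)
cell (1,3): code 1000 → (2.000,3.647)–(1.272,3.000)
cell (2,1): code 0010 → (2.000,1.770)–(2.448,2.000)
cell (2,2): code 0111 → (2.448,2.000)–(3.000,2.973)
cell (2,3): code 1001 → (3.000,3.012)–(2.000,3.647)
cell (3,2): code 0010 → (3.000,2.973)–(3.009,3.000)
cell (3,3): code 0001 → (3.009,3.000)–(3.000,3.012)
total: 8 segments, chained into 1 closed loop(s), length Σ = 5.299588

segments=8 loops=1 length=5.300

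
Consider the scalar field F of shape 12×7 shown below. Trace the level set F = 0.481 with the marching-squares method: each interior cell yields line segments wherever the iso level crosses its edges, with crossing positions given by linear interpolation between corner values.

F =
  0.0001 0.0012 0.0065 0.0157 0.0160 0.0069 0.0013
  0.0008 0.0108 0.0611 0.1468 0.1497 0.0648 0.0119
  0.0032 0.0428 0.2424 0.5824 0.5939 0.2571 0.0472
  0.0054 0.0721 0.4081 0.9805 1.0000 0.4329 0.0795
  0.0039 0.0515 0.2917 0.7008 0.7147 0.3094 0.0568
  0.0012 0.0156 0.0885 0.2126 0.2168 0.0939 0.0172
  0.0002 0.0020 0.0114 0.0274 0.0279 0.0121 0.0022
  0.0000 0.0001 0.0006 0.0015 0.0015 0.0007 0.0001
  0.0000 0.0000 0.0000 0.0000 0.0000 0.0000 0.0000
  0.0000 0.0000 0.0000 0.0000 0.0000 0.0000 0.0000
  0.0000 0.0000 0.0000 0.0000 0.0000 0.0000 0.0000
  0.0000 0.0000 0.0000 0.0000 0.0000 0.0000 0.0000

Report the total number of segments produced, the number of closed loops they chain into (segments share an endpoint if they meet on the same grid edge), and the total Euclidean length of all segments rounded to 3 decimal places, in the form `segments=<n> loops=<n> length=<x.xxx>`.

segments=10 loops=1 length=8.664

cell (1,2): code 0100 → (1.767,3.000)–(2.000,2.702)
cell (1,3): code 1100 → (1.746,4.000)–(1.767,3.000)
cell (1,4): code 1000 → (2.000,4.335)–(1.746,4.000)
cell (2,2): code 0110 → (2.000,2.702)–(3.000,2.127)
cell (2,4): code 1001 → (3.000,4.915)–(2.000,4.335)
cell (3,2): code 0110 → (3.000,2.127)–(4.000,2.463)
cell (3,4): code 1001 → (4.000,4.577)–(3.000,4.915)
cell (4,2): code 0010 → (4.000,2.463)–(4.450,3.000)
cell (4,3): code 0011 → (4.450,3.000)–(4.469,4.000)
cell (4,4): code 0001 → (4.469,4.000)–(4.000,4.577)
total: 10 segments, chained into 1 closed loop(s), length Σ = 8.663631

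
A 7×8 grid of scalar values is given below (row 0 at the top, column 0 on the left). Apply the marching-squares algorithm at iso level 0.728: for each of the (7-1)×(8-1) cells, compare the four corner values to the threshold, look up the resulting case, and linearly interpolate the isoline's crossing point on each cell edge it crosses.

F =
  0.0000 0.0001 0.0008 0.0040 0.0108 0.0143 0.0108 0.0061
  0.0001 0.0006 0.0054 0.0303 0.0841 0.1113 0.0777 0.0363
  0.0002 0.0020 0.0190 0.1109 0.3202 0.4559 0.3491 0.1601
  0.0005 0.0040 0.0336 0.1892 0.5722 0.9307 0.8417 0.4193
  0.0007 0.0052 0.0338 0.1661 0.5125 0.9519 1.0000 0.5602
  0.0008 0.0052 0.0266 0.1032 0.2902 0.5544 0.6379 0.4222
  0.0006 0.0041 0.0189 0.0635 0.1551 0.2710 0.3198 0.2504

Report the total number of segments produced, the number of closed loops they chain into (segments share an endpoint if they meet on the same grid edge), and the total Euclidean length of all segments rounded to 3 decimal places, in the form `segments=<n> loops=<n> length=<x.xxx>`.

segments=8 loops=1 length=6.893

cell (2,4): code 0100 → (2.573,5.000)–(3.000,4.435)
cell (2,5): code 1100 → (2.769,6.000)–(2.573,5.000)
cell (2,6): code 1000 → (3.000,6.269)–(2.769,6.000)
cell (3,4): code 0110 → (3.000,4.435)–(4.000,4.490)
cell (3,6): code 1001 → (4.000,6.618)–(3.000,6.269)
cell (4,4): code 0010 → (4.000,4.490)–(4.563,5.000)
cell (4,5): code 0011 → (4.563,5.000)–(4.751,6.000)
cell (4,6): code 0001 → (4.751,6.000)–(4.000,6.618)
total: 8 segments, chained into 1 closed loop(s), length Σ = 6.892991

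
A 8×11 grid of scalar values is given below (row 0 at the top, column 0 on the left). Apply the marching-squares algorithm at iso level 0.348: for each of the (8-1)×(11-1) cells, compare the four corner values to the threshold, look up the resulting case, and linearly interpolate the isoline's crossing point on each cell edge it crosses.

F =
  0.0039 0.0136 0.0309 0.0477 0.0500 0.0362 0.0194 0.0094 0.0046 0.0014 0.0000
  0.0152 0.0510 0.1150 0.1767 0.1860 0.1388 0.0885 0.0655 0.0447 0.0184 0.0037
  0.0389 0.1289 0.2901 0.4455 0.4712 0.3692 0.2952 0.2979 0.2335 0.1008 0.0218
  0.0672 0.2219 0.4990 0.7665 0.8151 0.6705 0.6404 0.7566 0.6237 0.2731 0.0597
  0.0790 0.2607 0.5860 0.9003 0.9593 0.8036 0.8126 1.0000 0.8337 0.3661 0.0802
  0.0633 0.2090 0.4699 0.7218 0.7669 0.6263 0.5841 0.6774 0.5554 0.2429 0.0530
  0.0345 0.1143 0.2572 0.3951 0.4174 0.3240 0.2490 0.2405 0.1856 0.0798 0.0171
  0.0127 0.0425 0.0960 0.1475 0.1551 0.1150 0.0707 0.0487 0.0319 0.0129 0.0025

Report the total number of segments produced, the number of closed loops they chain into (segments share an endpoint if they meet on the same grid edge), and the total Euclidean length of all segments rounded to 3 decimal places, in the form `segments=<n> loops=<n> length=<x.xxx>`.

segments=26 loops=1 length=20.312

cell (1,2): code 0100 → (1.637,3.000)–(2.000,2.373)
cell (1,3): code 1100 → (1.568,4.000)–(1.637,3.000)
cell (1,4): code 1100 → (1.908,5.000)–(1.568,4.000)
cell (1,5): code 1000 → (2.000,5.286)–(1.908,5.000)
cell (2,1): code 0100 → (2.277,2.000)–(3.000,1.455)
cell (2,2): code 1110 → (2.000,2.373)–(2.277,2.000)
cell (2,5): code 1101 → (2.153,6.000)–(2.000,5.286)
cell (2,6): code 1100 → (2.109,7.000)–(2.153,6.000)
cell (2,7): code 1100 → (2.293,8.000)–(2.109,7.000)
cell (2,8): code 1000 → (3.000,8.786)–(2.293,8.000)
cell (3,1): code 0110 → (3.000,1.455)–(4.000,1.268)
cell (3,8): code 1101 → (3.805,9.000)–(3.000,8.786)
cell (3,9): code 1000 → (4.000,9.063)–(3.805,9.000)
cell (4,1): code 0110 → (4.000,1.268)–(5.000,1.533)
cell (4,8): code 1011 → (5.000,8.664)–(4.147,9.000)
cell (4,9): code 0001 → (4.147,9.000)–(4.000,9.063)
cell (5,1): code 0010 → (5.000,1.533)–(5.573,2.000)
cell (5,2): code 0111 → (5.573,2.000)–(6.000,2.658)
cell (5,4): code 1011 → (6.000,4.743)–(5.921,5.000)
cell (5,5): code 0011 → (5.921,5.000)–(5.705,6.000)
cell (5,6): code 0011 → (5.705,6.000)–(5.754,7.000)
cell (5,7): code 0011 → (5.754,7.000)–(5.561,8.000)
cell (5,8): code 0001 → (5.561,8.000)–(5.000,8.664)
cell (6,2): code 0010 → (6.000,2.658)–(6.190,3.000)
cell (6,3): code 0011 → (6.190,3.000)–(6.265,4.000)
cell (6,4): code 0001 → (6.265,4.000)–(6.000,4.743)
total: 26 segments, chained into 1 closed loop(s), length Σ = 20.312222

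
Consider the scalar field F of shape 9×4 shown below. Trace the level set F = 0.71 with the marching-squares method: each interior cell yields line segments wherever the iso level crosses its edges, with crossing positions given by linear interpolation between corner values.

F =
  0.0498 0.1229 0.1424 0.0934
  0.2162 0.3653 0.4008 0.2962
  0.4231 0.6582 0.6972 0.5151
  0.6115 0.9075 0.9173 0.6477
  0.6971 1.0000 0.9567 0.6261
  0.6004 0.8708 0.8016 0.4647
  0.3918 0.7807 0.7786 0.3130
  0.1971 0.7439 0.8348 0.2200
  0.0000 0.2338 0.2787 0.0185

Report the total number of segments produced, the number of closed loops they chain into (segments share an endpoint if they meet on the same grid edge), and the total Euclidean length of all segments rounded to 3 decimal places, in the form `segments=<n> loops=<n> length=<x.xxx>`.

segments=14 loops=1 length=12.979

cell (2,0): code 0100 → (2.208,1.000)–(3.000,0.333)
cell (2,1): code 1100 → (2.058,2.000)–(2.208,1.000)
cell (2,2): code 1000 → (3.000,2.769)–(2.058,2.000)
cell (3,0): code 0110 → (3.000,0.333)–(4.000,0.043)
cell (3,2): code 1001 → (4.000,2.746)–(3.000,2.769)
cell (4,0): code 0110 → (4.000,0.043)–(5.000,0.405)
cell (4,2): code 1001 → (5.000,2.272)–(4.000,2.746)
cell (5,0): code 0110 → (5.000,0.405)–(6.000,0.818)
cell (5,2): code 1001 → (6.000,2.147)–(5.000,2.272)
cell (6,0): code 0110 → (6.000,0.818)–(7.000,0.938)
cell (6,2): code 1001 → (7.000,2.203)–(6.000,2.147)
cell (7,0): code 0010 → (7.000,0.938)–(7.066,1.000)
cell (7,1): code 0011 → (7.066,1.000)–(7.224,2.000)
cell (7,2): code 0001 → (7.224,2.000)–(7.000,2.203)
total: 14 segments, chained into 1 closed loop(s), length Σ = 12.979007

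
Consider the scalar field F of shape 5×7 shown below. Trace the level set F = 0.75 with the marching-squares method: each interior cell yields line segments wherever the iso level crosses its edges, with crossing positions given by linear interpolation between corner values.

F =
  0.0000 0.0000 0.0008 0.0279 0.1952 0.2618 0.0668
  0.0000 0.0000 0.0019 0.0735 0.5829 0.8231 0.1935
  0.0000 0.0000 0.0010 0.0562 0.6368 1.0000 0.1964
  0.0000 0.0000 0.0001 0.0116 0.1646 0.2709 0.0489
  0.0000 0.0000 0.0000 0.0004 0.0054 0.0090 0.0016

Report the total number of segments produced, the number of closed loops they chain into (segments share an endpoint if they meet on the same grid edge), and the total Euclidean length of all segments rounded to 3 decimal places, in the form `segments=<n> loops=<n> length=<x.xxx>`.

cell (0,4): code 0100 → (0.870,5.000)–(1.000,4.696)
cell (0,5): code 1000 → (1.000,5.116)–(0.870,5.000)
cell (1,4): code 0110 → (1.000,4.696)–(2.000,4.312)
cell (1,5): code 1001 → (2.000,5.311)–(1.000,5.116)
cell (2,4): code 0010 → (2.000,4.312)–(2.343,5.000)
cell (2,5): code 0001 → (2.343,5.000)–(2.000,5.311)
total: 6 segments, chained into 1 closed loop(s), length Σ = 3.827514

segments=6 loops=1 length=3.828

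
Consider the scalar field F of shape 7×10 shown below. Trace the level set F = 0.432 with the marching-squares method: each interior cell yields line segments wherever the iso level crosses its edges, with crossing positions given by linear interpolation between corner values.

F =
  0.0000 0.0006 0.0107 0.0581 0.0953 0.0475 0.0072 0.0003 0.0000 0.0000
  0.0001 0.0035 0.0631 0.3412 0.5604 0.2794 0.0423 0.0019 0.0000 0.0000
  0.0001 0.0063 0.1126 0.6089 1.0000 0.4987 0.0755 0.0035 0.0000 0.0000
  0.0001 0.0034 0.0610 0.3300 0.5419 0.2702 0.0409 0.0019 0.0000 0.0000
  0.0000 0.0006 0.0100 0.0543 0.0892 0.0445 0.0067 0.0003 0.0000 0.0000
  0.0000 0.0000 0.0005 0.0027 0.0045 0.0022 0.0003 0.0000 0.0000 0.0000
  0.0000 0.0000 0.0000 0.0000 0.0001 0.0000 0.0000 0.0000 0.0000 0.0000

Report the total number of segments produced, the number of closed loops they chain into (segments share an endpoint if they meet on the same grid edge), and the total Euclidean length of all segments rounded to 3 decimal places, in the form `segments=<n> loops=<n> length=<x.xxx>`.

segments=12 loops=1 length=7.326

cell (0,3): code 0100 → (0.724,4.000)–(1.000,3.414)
cell (0,4): code 1000 → (1.000,4.457)–(0.724,4.000)
cell (1,2): code 0100 → (1.339,3.000)–(2.000,2.644)
cell (1,3): code 1110 → (1.000,3.414)–(1.339,3.000)
cell (1,4): code 1101 → (1.696,5.000)–(1.000,4.457)
cell (1,5): code 1000 → (2.000,5.158)–(1.696,5.000)
cell (2,2): code 0010 → (2.000,2.644)–(2.634,3.000)
cell (2,3): code 0111 → (2.634,3.000)–(3.000,3.481)
cell (2,4): code 1011 → (3.000,4.404)–(2.292,5.000)
cell (2,5): code 0001 → (2.292,5.000)–(2.000,5.158)
cell (3,3): code 0010 → (3.000,3.481)–(3.243,4.000)
cell (3,4): code 0001 → (3.243,4.000)–(3.000,4.404)
total: 12 segments, chained into 1 closed loop(s), length Σ = 7.326314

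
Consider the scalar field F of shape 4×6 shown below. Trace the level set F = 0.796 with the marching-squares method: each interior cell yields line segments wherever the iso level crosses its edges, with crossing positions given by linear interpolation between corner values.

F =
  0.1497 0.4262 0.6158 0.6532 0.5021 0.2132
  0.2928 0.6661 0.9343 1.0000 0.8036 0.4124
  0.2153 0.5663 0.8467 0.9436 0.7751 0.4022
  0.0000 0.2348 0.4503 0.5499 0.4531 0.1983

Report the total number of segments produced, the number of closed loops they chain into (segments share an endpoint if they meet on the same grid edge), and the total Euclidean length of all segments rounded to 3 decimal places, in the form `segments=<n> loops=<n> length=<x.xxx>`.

segments=10 loops=1 length=7.135

cell (0,1): code 0100 → (0.566,2.000)–(1.000,1.484)
cell (0,2): code 1100 → (0.412,3.000)–(0.566,2.000)
cell (0,3): code 1100 → (0.975,4.000)–(0.412,3.000)
cell (0,4): code 1000 → (1.000,4.019)–(0.975,4.000)
cell (1,1): code 0110 → (1.000,1.484)–(2.000,1.819)
cell (1,3): code 1011 → (2.000,3.876)–(1.267,4.000)
cell (1,4): code 0001 → (1.267,4.000)–(1.000,4.019)
cell (2,1): code 0010 → (2.000,1.819)–(2.128,2.000)
cell (2,2): code 0011 → (2.128,2.000)–(2.375,3.000)
cell (2,3): code 0001 → (2.375,3.000)–(2.000,3.876)
total: 10 segments, chained into 1 closed loop(s), length Σ = 7.135400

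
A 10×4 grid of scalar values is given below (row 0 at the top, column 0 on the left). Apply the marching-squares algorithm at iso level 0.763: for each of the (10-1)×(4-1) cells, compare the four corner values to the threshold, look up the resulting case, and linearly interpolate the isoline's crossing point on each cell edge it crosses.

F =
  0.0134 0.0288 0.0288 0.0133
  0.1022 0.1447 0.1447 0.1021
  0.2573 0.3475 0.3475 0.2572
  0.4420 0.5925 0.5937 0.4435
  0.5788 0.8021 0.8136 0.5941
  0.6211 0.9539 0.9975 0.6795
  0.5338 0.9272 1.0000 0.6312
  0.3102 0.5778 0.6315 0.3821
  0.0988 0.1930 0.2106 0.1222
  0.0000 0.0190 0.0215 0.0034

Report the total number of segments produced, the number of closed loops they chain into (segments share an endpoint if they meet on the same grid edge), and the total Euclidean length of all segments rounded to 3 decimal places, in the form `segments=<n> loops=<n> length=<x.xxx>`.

segments=10 loops=1 length=8.349

cell (3,0): code 0100 → (3.813,1.000)–(4.000,0.825)
cell (3,1): code 1100 → (3.770,2.000)–(3.813,1.000)
cell (3,2): code 1000 → (4.000,2.231)–(3.770,2.000)
cell (4,0): code 0110 → (4.000,0.825)–(5.000,0.426)
cell (4,2): code 1001 → (5.000,2.737)–(4.000,2.231)
cell (5,0): code 0110 → (5.000,0.426)–(6.000,0.583)
cell (5,2): code 1001 → (6.000,2.643)–(5.000,2.737)
cell (6,0): code 0010 → (6.000,0.583)–(6.470,1.000)
cell (6,1): code 0011 → (6.470,1.000)–(6.643,2.000)
cell (6,2): code 0001 → (6.643,2.000)–(6.000,2.643)
total: 10 segments, chained into 1 closed loop(s), length Σ = 8.349352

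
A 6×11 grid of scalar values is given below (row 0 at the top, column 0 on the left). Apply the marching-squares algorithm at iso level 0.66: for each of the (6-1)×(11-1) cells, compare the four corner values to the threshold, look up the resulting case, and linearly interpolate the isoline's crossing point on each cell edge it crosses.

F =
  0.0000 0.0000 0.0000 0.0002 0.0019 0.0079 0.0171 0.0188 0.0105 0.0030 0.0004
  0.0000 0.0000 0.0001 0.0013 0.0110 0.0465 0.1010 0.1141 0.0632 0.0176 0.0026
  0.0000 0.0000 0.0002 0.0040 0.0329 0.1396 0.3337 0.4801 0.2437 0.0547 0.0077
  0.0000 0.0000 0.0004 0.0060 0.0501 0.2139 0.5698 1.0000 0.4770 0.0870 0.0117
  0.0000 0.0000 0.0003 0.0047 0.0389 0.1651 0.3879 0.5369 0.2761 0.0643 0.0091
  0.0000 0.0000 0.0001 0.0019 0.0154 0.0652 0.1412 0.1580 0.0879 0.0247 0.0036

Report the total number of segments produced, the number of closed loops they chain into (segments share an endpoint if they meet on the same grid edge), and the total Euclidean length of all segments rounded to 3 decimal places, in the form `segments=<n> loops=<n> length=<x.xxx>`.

cell (2,6): code 0100 → (2.346,7.000)–(3.000,6.210)
cell (2,7): code 1000 → (3.000,7.650)–(2.346,7.000)
cell (3,6): code 0010 → (3.000,6.210)–(3.734,7.000)
cell (3,7): code 0001 → (3.734,7.000)–(3.000,7.650)
total: 4 segments, chained into 1 closed loop(s), length Σ = 4.007297

segments=4 loops=1 length=4.007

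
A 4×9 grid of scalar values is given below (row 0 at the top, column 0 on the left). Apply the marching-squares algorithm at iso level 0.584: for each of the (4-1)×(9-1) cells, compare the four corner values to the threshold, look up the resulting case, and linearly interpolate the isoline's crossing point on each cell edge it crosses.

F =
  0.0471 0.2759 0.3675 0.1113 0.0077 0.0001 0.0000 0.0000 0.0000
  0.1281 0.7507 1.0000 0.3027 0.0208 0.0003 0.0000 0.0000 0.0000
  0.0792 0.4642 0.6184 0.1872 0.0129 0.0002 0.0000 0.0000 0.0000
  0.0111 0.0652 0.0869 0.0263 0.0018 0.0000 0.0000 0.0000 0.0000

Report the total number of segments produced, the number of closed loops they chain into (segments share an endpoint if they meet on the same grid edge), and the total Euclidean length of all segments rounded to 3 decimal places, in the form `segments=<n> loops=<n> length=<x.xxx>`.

cell (0,0): code 0100 → (0.649,1.000)–(1.000,0.732)
cell (0,1): code 1100 → (0.342,2.000)–(0.649,1.000)
cell (0,2): code 1000 → (1.000,2.597)–(0.342,2.000)
cell (1,0): code 0010 → (1.000,0.732)–(1.582,1.000)
cell (1,1): code 0111 → (1.582,1.000)–(2.000,1.777)
cell (1,2): code 1001 → (2.000,2.080)–(1.000,2.597)
cell (2,1): code 0010 → (2.000,1.777)–(2.065,2.000)
cell (2,2): code 0001 → (2.065,2.000)–(2.000,2.080)
total: 8 segments, chained into 1 closed loop(s), length Σ = 5.358922

segments=8 loops=1 length=5.359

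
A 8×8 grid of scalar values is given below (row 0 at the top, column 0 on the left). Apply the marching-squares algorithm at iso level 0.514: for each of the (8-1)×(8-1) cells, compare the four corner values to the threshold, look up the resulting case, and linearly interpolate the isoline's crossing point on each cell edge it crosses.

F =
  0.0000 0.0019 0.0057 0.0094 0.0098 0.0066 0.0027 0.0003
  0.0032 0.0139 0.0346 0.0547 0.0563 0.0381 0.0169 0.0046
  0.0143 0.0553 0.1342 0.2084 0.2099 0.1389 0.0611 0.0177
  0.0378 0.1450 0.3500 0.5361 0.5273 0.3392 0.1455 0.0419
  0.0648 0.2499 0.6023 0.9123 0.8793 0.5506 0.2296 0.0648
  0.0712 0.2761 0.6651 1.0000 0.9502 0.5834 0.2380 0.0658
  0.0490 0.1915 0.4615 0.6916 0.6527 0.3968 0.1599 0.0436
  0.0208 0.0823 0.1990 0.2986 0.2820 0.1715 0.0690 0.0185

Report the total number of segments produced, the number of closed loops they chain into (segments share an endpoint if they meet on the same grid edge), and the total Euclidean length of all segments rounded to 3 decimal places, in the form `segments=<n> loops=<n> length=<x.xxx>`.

cell (2,2): code 0100 → (2.933,3.000)–(3.000,2.881)
cell (2,3): code 1100 → (2.958,4.000)–(2.933,3.000)
cell (2,4): code 1000 → (3.000,4.071)–(2.958,4.000)
cell (3,1): code 0100 → (3.650,2.000)–(4.000,1.749)
cell (3,2): code 1110 → (3.000,2.881)–(3.650,2.000)
cell (3,4): code 1101 → (3.827,5.000)–(3.000,4.071)
cell (3,5): code 1000 → (4.000,5.114)–(3.827,5.000)
cell (4,1): code 0110 → (4.000,1.749)–(5.000,1.612)
cell (4,5): code 1001 → (5.000,5.201)–(4.000,5.114)
cell (5,1): code 0010 → (5.000,1.612)–(5.742,2.000)
cell (5,2): code 0111 → (5.742,2.000)–(6.000,2.228)
cell (5,4): code 1011 → (6.000,4.542)–(5.372,5.000)
cell (5,5): code 0001 → (5.372,5.000)–(5.000,5.201)
cell (6,2): code 0010 → (6.000,2.228)–(6.452,3.000)
cell (6,3): code 0011 → (6.452,3.000)–(6.374,4.000)
cell (6,4): code 0001 → (6.374,4.000)–(6.000,4.542)
total: 16 segments, chained into 1 closed loop(s), length Σ = 11.147034

segments=16 loops=1 length=11.147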